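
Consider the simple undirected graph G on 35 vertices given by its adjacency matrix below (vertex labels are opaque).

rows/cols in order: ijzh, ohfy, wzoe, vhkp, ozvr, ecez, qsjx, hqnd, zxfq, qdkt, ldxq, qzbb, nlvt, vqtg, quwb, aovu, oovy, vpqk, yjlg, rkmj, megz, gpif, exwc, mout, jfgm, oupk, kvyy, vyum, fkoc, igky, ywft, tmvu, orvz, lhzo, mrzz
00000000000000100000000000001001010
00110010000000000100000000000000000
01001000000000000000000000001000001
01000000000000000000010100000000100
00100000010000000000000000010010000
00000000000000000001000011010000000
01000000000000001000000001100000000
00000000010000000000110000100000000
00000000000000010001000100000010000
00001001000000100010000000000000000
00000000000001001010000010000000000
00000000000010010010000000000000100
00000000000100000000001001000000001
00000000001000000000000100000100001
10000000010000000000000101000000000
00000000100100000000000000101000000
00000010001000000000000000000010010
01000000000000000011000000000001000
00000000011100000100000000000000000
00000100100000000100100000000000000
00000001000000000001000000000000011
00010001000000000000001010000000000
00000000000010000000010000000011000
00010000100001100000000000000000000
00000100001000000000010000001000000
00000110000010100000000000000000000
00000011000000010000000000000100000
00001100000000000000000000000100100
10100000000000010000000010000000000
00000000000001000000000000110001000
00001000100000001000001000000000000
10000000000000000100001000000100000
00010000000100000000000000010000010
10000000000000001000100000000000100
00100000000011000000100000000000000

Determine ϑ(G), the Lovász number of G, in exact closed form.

Vertex kvyy has 4 neighbors: qsjx, hqnd, aovu, igky.
deg(vyum) = 4; N(vyum) = {ozvr, ecez, igky, orvz}.
N(vhkp) = {ohfy, gpif, mout, orvz}, |N(vhkp)| = 4.
Vertex orvz has 4 neighbors: vhkp, qzbb, vyum, lhzo.
Every vertex has degree 4 (N=35); this is K(7,3), the Kneser graph.
spec(A) ≈ [4.0, 2.0, -1.0, -3.0] (distinct, 5 d.p.).
ϑ = −N·λ_min/(λ_max−λ_min) = −35·(-3)/(4−(-3)) = 15.
= 15.000000… (decimal).

15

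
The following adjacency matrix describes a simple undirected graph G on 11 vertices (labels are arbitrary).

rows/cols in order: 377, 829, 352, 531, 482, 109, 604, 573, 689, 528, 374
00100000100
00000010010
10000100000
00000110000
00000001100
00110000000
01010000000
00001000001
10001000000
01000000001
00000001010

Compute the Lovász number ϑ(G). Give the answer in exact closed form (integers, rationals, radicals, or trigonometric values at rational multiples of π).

11*cos(pi/11)/(cos(pi/11) + 1)

deg(352) = 2; N(352) = {377, 109}.
Vertex 374 has 2 neighbors: 573, 528.
N(689) = {377, 482}, |N(689)| = 2.
Vertex 528 has 2 neighbors: 829, 374.
11-vertex 2-regular graph: the odd cycle C_{11}.
Distinct eigenvalues (to 6 d.p.): [2.0, 1.682507, 0.83083, -0.28463, -1.309721, -1.918986].
λ_max=2, λ_min=-2*cos(pi/11); ϑ = −11·λ_min/(λ_max−λ_min) = 11*cos(pi/11)/(cos(pi/11) + 1).
ϑ(G) ≈ 5.38630291.
5 ≤ 11*cos(pi/11)/(cos(pi/11) + 1) ≤ 6: both strict.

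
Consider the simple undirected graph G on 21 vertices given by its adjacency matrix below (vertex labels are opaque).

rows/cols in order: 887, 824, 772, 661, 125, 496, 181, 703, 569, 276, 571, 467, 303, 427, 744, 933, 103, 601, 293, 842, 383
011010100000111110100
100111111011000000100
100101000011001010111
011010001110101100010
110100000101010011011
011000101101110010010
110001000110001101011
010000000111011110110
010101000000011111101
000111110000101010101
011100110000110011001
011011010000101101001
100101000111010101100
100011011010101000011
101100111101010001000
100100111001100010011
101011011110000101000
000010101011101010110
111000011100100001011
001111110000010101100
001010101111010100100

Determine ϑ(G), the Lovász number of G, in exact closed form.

Vertex 276 has 10 neighbors: 661, 125, 496, 181, 703, 303, 744, 103, 293, 383.
Vertex 772 has 10 neighbors: 887, 661, 496, 571, 467, 744, 103, 293, 842, 383.
deg(569) = 10; N(569) = {824, 661, 496, 427, 744, 933, 103, 601, 293, 383}.
N(933) = {887, 661, 181, 703, 569, 467, 303, 103, 842, 383}, |N(933)| = 10.
21-vertex 10-regular graph: this is K(7,2), the Kneser graph.
spec(A) ≈ [10.0, 1.0, -4.0] (distinct, 5 d.p.).
Lovász: ϑ = −21(-4)/(10+-1*(-4)) = 6.
Numerically 6.0000.

6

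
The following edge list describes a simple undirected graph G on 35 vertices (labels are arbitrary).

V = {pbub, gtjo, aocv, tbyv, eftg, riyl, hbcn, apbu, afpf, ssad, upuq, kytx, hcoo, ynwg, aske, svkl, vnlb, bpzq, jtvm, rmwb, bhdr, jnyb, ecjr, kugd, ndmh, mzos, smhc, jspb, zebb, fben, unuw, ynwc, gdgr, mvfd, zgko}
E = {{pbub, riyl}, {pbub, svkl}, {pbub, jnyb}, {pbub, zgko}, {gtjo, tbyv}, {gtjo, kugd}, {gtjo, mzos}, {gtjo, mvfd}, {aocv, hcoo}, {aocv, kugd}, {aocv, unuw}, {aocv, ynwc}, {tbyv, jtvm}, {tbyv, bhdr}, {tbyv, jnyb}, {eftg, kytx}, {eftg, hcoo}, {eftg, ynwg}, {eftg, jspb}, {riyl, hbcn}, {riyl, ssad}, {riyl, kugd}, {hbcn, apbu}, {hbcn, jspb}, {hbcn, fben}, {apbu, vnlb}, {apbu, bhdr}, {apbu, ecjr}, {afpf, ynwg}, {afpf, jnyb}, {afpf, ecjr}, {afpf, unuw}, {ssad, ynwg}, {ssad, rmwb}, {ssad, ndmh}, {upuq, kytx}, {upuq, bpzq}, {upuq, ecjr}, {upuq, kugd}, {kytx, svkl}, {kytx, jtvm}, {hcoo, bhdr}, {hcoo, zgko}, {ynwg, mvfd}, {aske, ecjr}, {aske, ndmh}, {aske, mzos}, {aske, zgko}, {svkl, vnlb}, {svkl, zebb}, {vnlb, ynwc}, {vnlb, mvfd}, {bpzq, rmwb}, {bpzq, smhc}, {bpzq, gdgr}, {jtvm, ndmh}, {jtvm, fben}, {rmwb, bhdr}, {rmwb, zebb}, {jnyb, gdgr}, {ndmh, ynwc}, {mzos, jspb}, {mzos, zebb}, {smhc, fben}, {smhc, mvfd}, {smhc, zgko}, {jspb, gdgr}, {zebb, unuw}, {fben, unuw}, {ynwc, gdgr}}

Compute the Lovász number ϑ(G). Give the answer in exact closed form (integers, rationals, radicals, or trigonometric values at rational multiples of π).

deg(fben) = 4; N(fben) = {hbcn, jtvm, smhc, unuw}.
N(aocv) = {hcoo, kugd, unuw, ynwc}, |N(aocv)| = 4.
Vertex bhdr has 4 neighbors: tbyv, apbu, hcoo, rmwb.
Vertex tbyv has 4 neighbors: gtjo, jtvm, bhdr, jnyb.
4-regular, N=35; this is K(7,3), the Kneser graph.
A has 4 distinct eigenvalues ≈ [4.0, 2.0, -1.0, -3.0].
Lovász: ϑ = −35(-3)/(4+-1*(-3)) = 15.
= 15.00000000… (decimal).

15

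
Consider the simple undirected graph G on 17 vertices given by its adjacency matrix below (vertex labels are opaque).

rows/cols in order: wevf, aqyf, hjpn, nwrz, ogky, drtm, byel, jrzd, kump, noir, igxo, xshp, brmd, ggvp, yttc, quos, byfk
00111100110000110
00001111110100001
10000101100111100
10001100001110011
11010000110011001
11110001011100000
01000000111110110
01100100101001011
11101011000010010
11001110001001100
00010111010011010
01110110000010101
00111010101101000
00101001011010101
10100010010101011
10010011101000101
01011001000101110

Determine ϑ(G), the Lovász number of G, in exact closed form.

Vertex quos has 8 neighbors: wevf, nwrz, byel, jrzd, kump, igxo, yttc, byfk.
deg(wevf) = 8; N(wevf) = {hjpn, nwrz, ogky, drtm, kump, noir, yttc, quos}.
deg(aqyf) = 8; N(aqyf) = {ogky, drtm, byel, jrzd, kump, noir, xshp, byfk}.
Vertex nwrz has 8 neighbors: wevf, ogky, drtm, igxo, xshp, brmd, quos, byfk.
8-regular, N=17; Paley(17): SR with (k,λ,μ)=(8,3,4).
spec(A) ≈ [8.0, 1.56155, -2.56155] (distinct, 5 d.p.).
Lovász: ϑ = −17(-sqrt(17)/2 - 1/2)/(8+-(-sqrt(17)/2 - 1/2)) = sqrt(17).
Numerically 4.12311.

sqrt(17)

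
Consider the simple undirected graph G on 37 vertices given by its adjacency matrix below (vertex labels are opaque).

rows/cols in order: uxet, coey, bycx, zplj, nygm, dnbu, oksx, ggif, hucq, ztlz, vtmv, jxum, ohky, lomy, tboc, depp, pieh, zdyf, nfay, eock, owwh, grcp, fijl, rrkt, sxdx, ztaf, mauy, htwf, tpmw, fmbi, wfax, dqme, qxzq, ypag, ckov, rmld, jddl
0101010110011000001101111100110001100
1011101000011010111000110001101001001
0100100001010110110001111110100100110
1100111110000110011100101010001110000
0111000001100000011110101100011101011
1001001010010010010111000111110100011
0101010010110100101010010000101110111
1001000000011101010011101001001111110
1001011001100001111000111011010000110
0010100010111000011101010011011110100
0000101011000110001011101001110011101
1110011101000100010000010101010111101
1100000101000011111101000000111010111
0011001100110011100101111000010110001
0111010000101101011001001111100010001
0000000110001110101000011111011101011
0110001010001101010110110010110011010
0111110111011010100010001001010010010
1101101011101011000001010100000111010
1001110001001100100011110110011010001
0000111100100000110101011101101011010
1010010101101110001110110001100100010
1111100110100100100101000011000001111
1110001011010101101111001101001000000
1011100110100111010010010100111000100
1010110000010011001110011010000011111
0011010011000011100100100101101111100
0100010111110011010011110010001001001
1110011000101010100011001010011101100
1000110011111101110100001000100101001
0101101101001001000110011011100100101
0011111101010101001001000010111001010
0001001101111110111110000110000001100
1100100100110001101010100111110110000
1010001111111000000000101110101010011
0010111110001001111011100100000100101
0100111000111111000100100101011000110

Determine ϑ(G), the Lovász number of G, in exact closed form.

sqrt(37)

Vertex ypag has 18 neighbors: uxet, coey, nygm, ggif, vtmv, jxum, depp, pieh, nfay, owwh, fijl, ztaf, mauy, htwf, tpmw, fmbi, dqme, qxzq.
N(ztlz) = {bycx, nygm, hucq, vtmv, jxum, ohky, zdyf, nfay, eock, grcp, rrkt, mauy, htwf, fmbi, wfax, dqme, qxzq, ckov}, |N(ztlz)| = 18.
Vertex fijl has 18 neighbors: uxet, coey, bycx, zplj, nygm, ggif, hucq, vtmv, lomy, pieh, eock, grcp, mauy, htwf, ypag, ckov, rmld, jddl.
N(ckov) = {uxet, bycx, oksx, ggif, hucq, ztlz, vtmv, jxum, ohky, fijl, sxdx, ztaf, mauy, tpmw, wfax, qxzq, rmld, jddl}, |N(ckov)| = 18.
18-regular, N=37; SR(37,18,8,9) — a Paley graph.
spec(A) ≈ [18.0, 2.541, -3.541] (distinct, 3 d.p.).
Lovász: ϑ = −37(-sqrt(37)/2 - 1/2)/(18+-(-sqrt(37)/2 - 1/2)) = sqrt(37).
≈ 6.08276253 (to 8 d.p.).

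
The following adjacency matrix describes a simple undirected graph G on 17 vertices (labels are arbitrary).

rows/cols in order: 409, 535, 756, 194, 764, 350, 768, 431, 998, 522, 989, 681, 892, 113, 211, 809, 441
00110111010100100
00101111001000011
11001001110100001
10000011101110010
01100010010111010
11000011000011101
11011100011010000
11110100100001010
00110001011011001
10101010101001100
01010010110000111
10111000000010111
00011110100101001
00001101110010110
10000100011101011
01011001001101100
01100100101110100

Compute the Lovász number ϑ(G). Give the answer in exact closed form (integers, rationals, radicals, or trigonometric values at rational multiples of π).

N(194) = {409, 768, 431, 998, 989, 681, 892, 809}, |N(194)| = 8.
Vertex 350 has 8 neighbors: 409, 535, 768, 431, 892, 113, 211, 441.
deg(113) = 8; N(113) = {764, 350, 431, 998, 522, 892, 211, 809}.
deg(441) = 8; N(441) = {535, 756, 350, 998, 989, 681, 892, 211}.
G on 17 vertices is 8-regular; strongly regular (17,8,3,4).
Distinct eigenvalues (to 6 d.p.): [8.0, 1.561553, -2.561553].
−17·(-sqrt(17)/2 - 1/2) / ((8)−(-sqrt(17)/2 - 1/2)) = sqrt(17) = ϑ(G).
= 4.1231056… (decimal).

sqrt(17)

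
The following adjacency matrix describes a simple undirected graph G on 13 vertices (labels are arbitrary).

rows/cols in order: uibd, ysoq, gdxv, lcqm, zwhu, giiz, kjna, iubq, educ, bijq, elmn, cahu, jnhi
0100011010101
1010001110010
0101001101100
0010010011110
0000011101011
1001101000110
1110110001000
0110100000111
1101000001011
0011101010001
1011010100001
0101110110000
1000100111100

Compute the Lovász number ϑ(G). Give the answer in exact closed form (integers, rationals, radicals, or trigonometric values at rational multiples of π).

Vertex cahu has 6 neighbors: ysoq, lcqm, zwhu, giiz, iubq, educ.
N(elmn) = {uibd, gdxv, lcqm, giiz, iubq, jnhi}, |N(elmn)| = 6.
N(kjna) = {uibd, ysoq, gdxv, zwhu, giiz, bijq}, |N(kjna)| = 6.
N(iubq) = {ysoq, gdxv, zwhu, elmn, cahu, jnhi}, |N(iubq)| = 6.
13-vertex 6-regular graph: strongly regular (13,6,2,3).
Distinct eigenvalues (to 6 d.p.): [6.0, 1.302776, -2.302776].
ϑ = −N·λ_min/(λ_max−λ_min) = −13·(-sqrt(13)/2 - 1/2)/(6−(-sqrt(13)/2 - 1/2)) = sqrt(13).
≈ 3.6055513 (to 7 d.p.).

sqrt(13)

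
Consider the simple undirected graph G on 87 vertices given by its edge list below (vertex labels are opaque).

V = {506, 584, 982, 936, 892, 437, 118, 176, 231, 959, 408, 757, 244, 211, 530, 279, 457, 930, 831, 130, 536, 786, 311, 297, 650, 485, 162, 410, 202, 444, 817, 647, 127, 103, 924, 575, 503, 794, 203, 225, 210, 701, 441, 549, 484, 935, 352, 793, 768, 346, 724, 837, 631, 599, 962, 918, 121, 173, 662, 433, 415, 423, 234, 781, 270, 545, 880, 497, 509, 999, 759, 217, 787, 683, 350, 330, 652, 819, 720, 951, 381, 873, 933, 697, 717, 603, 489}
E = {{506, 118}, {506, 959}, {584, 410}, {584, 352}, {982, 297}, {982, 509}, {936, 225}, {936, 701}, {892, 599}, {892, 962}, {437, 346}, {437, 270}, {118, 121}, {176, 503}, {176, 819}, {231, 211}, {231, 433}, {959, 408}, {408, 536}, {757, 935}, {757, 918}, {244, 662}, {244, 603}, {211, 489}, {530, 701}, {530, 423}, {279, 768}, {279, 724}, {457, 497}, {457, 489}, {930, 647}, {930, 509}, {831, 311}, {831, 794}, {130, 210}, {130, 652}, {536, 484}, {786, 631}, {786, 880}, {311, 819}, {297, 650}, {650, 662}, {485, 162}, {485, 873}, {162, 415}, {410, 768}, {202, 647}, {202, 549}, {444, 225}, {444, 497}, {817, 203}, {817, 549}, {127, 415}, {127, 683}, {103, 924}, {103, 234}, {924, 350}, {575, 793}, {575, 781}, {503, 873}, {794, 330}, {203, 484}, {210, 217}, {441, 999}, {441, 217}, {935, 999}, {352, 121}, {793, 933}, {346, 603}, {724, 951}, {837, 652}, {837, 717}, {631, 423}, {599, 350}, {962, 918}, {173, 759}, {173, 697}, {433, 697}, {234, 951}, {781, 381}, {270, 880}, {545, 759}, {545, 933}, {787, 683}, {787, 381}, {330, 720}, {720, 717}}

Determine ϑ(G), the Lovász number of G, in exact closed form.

Vertex 279 has 2 neighbors: 768, 724.
Vertex 350 has 2 neighbors: 924, 599.
N(127) = {415, 683}, |N(127)| = 2.
deg(652) = 2; N(652) = {130, 837}.
Every vertex has degree 2 (N=87); a single 87-cycle (edge-transitive).
A has 44 distinct eigenvalues ≈ [2.0, 1.994786, 1.979173, 1.953241, 1.917126, 1.871016, 1.815151, 1.749823, 1.675372, 1.592186, 1.5007, 1.401389, 1.294773, 1.181406, 1.061879, 0.936817, 0.80687, 0.672717, 0.535057, 0.394607, 0.252099, 0.108278, -0.036108, -0.180306, -0.323564, -0.465135, -0.604281, -0.740276, -0.872412, -1.0, -1.122374, -1.238897, -1.34896, -1.451991, -1.547452, -1.634845, -1.713714, -1.78365, -1.844286, -1.895306, -1.936446, -1.96749, -1.988276, -1.998696].
Lovász: ϑ = −87(-2*cos(pi/87))/(2+-(-1)*2*cos(pi/87)) = 87*cos(pi/87)/(cos(pi/87) + 1).
= 43.48582… (decimal).
43 ≤ 87*cos(pi/87)/(cos(pi/87) + 1) ≤ 44: both strict.

87*cos(pi/87)/(cos(pi/87) + 1)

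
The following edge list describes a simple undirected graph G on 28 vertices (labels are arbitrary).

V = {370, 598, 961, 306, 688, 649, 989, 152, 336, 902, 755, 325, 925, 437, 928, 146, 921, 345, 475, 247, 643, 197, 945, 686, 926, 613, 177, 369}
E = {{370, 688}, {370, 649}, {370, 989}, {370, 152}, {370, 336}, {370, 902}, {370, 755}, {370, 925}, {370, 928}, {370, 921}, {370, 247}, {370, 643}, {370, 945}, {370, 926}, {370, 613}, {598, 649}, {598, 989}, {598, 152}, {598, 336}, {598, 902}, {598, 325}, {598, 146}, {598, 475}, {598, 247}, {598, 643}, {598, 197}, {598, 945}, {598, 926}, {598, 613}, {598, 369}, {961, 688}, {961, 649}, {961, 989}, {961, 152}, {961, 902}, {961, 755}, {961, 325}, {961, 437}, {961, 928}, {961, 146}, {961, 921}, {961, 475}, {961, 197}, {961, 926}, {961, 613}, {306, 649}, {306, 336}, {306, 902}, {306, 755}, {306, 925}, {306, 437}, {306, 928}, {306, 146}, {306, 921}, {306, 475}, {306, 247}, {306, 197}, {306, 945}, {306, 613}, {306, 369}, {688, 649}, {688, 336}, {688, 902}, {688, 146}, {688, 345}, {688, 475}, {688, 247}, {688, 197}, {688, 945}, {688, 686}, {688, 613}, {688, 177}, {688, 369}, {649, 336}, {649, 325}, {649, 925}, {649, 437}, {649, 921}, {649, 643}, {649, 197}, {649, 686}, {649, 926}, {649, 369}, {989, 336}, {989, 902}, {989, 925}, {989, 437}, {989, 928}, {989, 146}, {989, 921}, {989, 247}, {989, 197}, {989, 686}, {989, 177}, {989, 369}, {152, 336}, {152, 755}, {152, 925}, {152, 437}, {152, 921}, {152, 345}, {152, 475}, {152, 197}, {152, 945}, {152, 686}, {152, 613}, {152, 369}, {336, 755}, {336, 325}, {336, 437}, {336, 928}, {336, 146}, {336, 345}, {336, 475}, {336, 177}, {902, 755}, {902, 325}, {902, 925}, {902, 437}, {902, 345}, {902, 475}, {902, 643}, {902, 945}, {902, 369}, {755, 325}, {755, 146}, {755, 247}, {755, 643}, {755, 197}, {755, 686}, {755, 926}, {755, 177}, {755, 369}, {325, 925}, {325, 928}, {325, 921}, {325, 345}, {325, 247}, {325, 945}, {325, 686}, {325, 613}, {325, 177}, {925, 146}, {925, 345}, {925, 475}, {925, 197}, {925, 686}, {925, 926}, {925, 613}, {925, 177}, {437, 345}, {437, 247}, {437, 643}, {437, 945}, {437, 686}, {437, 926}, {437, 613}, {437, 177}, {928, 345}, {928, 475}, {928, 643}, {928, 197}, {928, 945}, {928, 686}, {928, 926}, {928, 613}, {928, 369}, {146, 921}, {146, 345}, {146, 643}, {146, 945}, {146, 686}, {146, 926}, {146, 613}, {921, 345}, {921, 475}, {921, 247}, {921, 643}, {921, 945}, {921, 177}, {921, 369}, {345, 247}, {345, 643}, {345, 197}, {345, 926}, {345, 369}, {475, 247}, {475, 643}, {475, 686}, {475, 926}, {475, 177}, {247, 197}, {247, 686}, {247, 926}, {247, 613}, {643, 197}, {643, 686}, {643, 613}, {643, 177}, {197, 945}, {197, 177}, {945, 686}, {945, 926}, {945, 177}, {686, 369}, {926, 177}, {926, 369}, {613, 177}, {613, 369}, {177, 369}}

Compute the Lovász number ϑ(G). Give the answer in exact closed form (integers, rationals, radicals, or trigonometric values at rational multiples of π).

Vertex 475 has 15 neighbors: 598, 961, 306, 688, 152, 336, 902, 925, 928, 921, 247, 643, 686, 926, 177.
deg(370) = 15; N(370) = {688, 649, 989, 152, 336, 902, 755, 925, 928, 921, 247, 643, 945, 926, 613}.
N(336) = {370, 598, 306, 688, 649, 989, 152, 755, 325, 437, 928, 146, 345, 475, 177}, |N(336)| = 15.
N(945) = {370, 598, 306, 688, 152, 902, 325, 437, 928, 146, 921, 197, 686, 926, 177}, |N(945)| = 15.
Every vertex has degree 15 (N=28); Kneser-type, 2-subsets of [8].
The 3 distinct eigenvalues: [15.0, 1.0, -5.0].
Lovász: ϑ = −28(-5)/(15+-1*(-5)) = 7.
= 7.00000… (decimal).

7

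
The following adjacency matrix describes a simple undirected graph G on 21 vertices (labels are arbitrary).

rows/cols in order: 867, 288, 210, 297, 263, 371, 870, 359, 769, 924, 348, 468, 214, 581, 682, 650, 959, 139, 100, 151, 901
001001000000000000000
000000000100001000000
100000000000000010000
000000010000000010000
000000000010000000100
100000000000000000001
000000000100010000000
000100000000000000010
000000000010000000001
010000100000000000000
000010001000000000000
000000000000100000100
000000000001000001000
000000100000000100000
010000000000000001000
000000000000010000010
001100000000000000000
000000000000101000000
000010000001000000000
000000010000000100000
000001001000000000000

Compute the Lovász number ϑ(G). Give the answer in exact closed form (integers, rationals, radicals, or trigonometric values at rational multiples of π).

21*cos(pi/21)/(cos(pi/21) + 1)

Vertex 870 has 2 neighbors: 924, 581.
deg(924) = 2; N(924) = {288, 870}.
deg(297) = 2; N(297) = {359, 959}.
deg(210) = 2; N(210) = {867, 959}.
G on 21 vertices is 2-regular; a single 21-cycle (edge-transitive).
spec(A) ≈ [2.0, 1.911146, 1.652478, 1.24698, 0.730682, 0.14946, -0.445042, -1.0, -1.466104, -1.801938, -1.977662] (distinct, 6 d.p.).
ϑ = −N·λ_min/(λ_max−λ_min) = −21·(-2*cos(pi/21))/(2−(-2*cos(pi/21))) = 21*cos(pi/21)/(cos(pi/21) + 1).
= 10.441033… (decimal).
α=10, χ(Ḡ)=11; ϑ=21*cos(pi/21)/(cos(pi/21) + 1) lies between (both strict).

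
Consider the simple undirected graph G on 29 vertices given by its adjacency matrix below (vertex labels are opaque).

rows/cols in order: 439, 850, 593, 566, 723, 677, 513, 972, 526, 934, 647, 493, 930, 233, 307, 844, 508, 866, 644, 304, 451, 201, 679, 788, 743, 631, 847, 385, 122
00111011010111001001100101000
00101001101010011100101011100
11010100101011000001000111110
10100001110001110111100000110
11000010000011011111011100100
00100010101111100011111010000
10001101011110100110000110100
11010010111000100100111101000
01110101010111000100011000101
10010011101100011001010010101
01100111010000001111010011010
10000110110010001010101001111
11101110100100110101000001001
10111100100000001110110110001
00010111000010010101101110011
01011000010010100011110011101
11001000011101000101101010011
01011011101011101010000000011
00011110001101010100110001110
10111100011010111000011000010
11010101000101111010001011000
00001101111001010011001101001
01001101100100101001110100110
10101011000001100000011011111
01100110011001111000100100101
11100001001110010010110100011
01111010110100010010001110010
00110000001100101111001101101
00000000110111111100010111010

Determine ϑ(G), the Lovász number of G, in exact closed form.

Vertex 307 has 14 neighbors: 566, 677, 513, 972, 930, 844, 866, 304, 451, 679, 788, 743, 385, 122.
Vertex 513 has 14 neighbors: 439, 723, 677, 972, 934, 647, 493, 930, 307, 866, 644, 788, 743, 847.
Vertex 508 has 14 neighbors: 439, 850, 723, 934, 647, 493, 233, 866, 304, 451, 679, 743, 385, 122.
N(934) = {439, 566, 513, 972, 526, 647, 493, 844, 508, 304, 201, 743, 847, 122}, |N(934)| = 14.
G on 29 vertices is 14-regular; strongly regular (29,14,6,7).
Distinct eigenvalues (to 6 d.p.): [14.0, 2.192582, -3.192582].
Lovász (edge-transitive): ϑ = −29·(-sqrt(29)/2 - 1/2)/((14)−(-sqrt(29)/2 - 1/2)) = sqrt(29).
ϑ(G) ≈ 5.385164807.

sqrt(29)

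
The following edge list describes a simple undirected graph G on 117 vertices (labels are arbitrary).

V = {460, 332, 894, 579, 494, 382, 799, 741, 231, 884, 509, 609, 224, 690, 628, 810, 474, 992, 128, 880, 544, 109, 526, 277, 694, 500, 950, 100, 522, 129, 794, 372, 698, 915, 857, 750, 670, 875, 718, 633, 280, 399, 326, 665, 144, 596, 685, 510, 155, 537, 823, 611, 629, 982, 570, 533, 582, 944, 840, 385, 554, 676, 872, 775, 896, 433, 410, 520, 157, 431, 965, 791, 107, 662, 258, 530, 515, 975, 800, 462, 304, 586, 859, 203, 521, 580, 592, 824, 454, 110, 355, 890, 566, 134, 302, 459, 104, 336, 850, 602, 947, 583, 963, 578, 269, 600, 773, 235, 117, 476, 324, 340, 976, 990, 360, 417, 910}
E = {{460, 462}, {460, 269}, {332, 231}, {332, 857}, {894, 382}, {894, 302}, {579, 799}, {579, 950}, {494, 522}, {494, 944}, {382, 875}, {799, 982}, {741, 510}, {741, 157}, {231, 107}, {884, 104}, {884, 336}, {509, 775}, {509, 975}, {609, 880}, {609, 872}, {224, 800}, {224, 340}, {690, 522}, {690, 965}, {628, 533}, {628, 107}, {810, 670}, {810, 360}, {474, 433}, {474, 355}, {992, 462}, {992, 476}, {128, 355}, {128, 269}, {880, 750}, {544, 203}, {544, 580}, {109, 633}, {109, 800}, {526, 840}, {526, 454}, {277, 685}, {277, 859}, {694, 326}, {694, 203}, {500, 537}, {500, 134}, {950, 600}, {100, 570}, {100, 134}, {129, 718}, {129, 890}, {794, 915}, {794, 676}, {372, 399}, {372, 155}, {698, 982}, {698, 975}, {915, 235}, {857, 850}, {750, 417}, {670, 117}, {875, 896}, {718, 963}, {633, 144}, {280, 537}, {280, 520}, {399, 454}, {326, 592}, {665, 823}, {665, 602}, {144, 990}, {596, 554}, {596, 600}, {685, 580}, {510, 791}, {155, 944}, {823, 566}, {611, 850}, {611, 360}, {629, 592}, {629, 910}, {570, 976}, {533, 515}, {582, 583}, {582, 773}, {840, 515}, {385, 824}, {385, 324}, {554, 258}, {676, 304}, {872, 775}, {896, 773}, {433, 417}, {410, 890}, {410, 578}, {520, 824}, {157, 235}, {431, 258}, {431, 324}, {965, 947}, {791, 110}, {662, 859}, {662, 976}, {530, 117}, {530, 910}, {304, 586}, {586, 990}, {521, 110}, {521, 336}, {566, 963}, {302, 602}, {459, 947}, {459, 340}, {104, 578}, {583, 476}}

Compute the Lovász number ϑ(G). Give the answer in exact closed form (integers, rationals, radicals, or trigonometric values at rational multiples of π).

117*cos(pi/117)/(cos(pi/117) + 1)

Vertex 454 has 2 neighbors: 526, 399.
deg(410) = 2; N(410) = {890, 578}.
deg(474) = 2; N(474) = {433, 355}.
deg(586) = 2; N(586) = {304, 990}.
117-vertex 2-regular graph: a single 117-cycle (edge-transitive).
The 59 distinct eigenvalues: [2.0, 1.99712, 1.98848, 1.9741, 1.95403, 1.92833, 1.89707, 1.86034, 1.81825, 1.77091, 1.71847, 1.66107, 1.59889, 1.53209, 1.46087, 1.38545, 1.30603, 1.22284, 1.13613, 1.04614, 0.95314, 0.85739, 0.75916, 0.65875, 0.55643, 0.45252, 0.3473, 0.24107, 0.13416, 0.02685, -0.08053, -0.18768, -0.29429, -0.40005, -0.50466, -0.60781, -0.70921, -0.80856, -0.90559, -1.0, -1.09153, -1.17991, -1.26489, -1.34622, -1.42367, -1.49702, -1.56605, -1.63057, -1.69038, -1.74532, -1.79523, -1.83996, -1.87939, -1.91339, -1.94188, -1.96478, -1.982, -1.99351, -1.99928].
Lovász (edge-transitive): ϑ = −117·(-2*cos(pi/117))/((2)−(-2*cos(pi/117))) = 117*cos(pi/117)/(cos(pi/117) + 1).
ϑ(G) ≈ 58.4895.
Check 58 ≤ 117*cos(pi/117)/(cos(pi/117) + 1) ≤ 59: both strict.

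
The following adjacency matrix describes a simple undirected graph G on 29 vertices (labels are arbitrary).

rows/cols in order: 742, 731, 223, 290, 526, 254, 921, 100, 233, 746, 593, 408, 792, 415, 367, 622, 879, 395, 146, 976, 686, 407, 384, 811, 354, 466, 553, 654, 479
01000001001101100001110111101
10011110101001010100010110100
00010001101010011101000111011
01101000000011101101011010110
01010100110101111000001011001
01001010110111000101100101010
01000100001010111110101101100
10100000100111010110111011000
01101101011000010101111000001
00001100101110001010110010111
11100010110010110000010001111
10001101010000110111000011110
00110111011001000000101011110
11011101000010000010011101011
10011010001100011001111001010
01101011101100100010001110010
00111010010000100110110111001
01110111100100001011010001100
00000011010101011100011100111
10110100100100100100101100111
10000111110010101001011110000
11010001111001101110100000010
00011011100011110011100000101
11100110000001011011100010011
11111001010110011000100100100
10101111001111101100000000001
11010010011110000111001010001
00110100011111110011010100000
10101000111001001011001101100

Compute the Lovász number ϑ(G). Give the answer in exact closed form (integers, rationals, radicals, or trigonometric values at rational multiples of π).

sqrt(29)

deg(479) = 14; N(479) = {742, 223, 526, 233, 746, 593, 415, 879, 146, 976, 384, 811, 466, 553}.
Vertex 233 has 14 neighbors: 731, 223, 526, 254, 100, 746, 593, 622, 395, 976, 686, 407, 384, 479.
N(100) = {742, 223, 233, 408, 792, 415, 622, 395, 146, 686, 407, 384, 354, 466}, |N(100)| = 14.
deg(921) = 14; N(921) = {731, 254, 593, 792, 367, 622, 879, 395, 146, 686, 384, 811, 466, 553}.
Every vertex has degree 14 (N=29); Paley(29): SR with (k,λ,μ)=(14,6,7).
The 3 distinct eigenvalues: [14.0, 2.19258, -3.19258].
λ_max=14, λ_min=-sqrt(29)/2 - 1/2; ϑ = −29·λ_min/(λ_max−λ_min) = sqrt(29).
≈ 5.38516481 (to 8 d.p.).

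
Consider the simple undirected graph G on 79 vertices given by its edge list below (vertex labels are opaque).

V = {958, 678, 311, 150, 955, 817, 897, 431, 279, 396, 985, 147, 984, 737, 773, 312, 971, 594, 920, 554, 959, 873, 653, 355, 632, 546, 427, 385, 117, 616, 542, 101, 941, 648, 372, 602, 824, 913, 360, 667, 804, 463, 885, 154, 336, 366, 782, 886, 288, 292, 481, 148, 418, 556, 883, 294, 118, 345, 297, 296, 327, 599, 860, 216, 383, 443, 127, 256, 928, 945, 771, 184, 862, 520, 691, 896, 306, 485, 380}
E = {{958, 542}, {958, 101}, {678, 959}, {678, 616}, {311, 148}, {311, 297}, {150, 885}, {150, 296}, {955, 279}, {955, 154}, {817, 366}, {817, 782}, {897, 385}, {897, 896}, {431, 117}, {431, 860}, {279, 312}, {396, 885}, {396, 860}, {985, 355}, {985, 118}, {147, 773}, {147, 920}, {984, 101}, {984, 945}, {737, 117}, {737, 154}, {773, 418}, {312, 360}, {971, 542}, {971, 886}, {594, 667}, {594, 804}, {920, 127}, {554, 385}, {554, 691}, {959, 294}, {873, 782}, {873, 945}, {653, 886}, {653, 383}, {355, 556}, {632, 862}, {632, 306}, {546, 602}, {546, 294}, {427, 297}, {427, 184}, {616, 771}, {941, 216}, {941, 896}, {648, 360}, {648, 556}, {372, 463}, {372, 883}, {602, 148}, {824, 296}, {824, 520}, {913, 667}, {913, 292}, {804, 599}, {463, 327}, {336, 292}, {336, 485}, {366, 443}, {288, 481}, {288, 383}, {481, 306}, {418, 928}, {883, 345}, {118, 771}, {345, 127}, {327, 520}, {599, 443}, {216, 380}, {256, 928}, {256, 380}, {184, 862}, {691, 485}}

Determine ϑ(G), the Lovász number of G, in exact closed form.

Vertex 148 has 2 neighbors: 311, 602.
deg(216) = 2; N(216) = {941, 380}.
deg(385) = 2; N(385) = {897, 554}.
N(118) = {985, 771}, |N(118)| = 2.
G on 79 vertices is 2-regular; this is C_{79}, the 79-cycle.
A has 40 distinct eigenvalues ≈ [2.0, 1.9937, 1.9748, 1.9433, 1.8996, 1.8439, 1.7766, 1.698, 1.6086, 1.5091, 1.4001, 1.2822, 1.1562, 1.0229, 0.8831, 0.7377, 0.5877, 0.434, 0.2775, 0.1192, -0.0398, -0.1985, -0.356, -0.5112, -0.6632, -0.8111, -0.9537, -1.0904, -1.2202, -1.3422, -1.4558, -1.5601, -1.6546, -1.7386, -1.8117, -1.8733, -1.923, -1.9606, -1.9858, -1.9984].
Lovász: ϑ = −79(-2*cos(pi/79))/(2+-(-1)*2*cos(pi/79)) = 79*cos(pi/79)/(cos(pi/79) + 1).
= 39.484379420… (decimal).
α=39, χ(Ḡ)=40; ϑ=79*cos(pi/79)/(cos(pi/79) + 1) lies between (both strict).

79*cos(pi/79)/(cos(pi/79) + 1)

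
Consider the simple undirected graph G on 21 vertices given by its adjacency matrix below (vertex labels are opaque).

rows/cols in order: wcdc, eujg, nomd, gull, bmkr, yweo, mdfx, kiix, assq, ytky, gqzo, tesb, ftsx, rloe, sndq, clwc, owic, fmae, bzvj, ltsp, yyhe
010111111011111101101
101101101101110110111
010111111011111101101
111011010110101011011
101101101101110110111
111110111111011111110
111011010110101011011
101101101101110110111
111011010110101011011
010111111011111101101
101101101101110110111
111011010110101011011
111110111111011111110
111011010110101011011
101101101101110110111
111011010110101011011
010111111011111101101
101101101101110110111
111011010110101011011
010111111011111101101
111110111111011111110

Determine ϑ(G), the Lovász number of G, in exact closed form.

7

N(mdfx) = {wcdc, eujg, nomd, bmkr, yweo, kiix, ytky, gqzo, ftsx, sndq, owic, fmae, ltsp, yyhe}, |N(mdfx)| = 14.
N(kiix) = {wcdc, nomd, gull, yweo, mdfx, assq, ytky, tesb, ftsx, rloe, clwc, owic, bzvj, ltsp, yyhe}, |N(kiix)| = 15.
deg(bmkr) = 15; N(bmkr) = {wcdc, nomd, gull, yweo, mdfx, assq, ytky, tesb, ftsx, rloe, clwc, owic, bzvj, ltsp, yyhe}.
N(yyhe) = {wcdc, eujg, nomd, gull, bmkr, mdfx, kiix, assq, ytky, gqzo, tesb, rloe, sndq, clwc, owic, fmae, bzvj, ltsp}, |N(yyhe)| = 18.
Complete multipartite on [7, 6, 5, 3]: sandwich collapses at ϑ=7.
Numerically 7.0000.
α=7, χ(Ḡ)=7; ϑ=7 lies between (collapsed).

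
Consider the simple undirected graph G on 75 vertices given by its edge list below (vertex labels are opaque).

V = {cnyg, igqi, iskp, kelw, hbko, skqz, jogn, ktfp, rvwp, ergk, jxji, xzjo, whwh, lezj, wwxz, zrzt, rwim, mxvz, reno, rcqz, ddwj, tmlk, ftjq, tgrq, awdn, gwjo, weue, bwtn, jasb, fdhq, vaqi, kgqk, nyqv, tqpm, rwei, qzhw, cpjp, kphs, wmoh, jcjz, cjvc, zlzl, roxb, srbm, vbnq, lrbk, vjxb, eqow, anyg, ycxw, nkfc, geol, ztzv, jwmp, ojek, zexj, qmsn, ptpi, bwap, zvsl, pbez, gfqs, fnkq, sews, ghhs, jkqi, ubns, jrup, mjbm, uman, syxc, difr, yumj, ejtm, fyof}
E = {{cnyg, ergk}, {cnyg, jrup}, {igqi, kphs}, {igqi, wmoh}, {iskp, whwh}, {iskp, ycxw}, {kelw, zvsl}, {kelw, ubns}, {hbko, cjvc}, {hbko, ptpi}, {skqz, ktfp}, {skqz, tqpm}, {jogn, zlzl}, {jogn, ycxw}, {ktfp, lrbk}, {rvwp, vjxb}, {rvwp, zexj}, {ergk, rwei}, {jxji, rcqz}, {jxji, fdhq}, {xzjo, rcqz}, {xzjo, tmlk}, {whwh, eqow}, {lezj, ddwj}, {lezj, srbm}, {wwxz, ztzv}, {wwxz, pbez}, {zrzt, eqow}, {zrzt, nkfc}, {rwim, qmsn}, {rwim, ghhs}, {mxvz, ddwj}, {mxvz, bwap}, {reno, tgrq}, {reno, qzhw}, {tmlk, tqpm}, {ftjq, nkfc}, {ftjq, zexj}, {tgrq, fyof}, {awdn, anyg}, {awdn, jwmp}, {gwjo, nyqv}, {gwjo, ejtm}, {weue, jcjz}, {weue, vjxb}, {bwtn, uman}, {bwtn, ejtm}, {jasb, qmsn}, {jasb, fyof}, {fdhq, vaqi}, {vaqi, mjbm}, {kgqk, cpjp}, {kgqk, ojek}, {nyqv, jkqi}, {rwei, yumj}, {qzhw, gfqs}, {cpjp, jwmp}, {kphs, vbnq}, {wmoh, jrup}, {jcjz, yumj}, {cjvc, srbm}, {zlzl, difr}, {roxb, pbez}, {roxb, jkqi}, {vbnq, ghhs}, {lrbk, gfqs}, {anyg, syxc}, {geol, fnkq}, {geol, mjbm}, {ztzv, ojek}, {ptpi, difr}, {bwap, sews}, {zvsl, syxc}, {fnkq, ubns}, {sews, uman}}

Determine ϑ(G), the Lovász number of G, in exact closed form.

deg(eqow) = 2; N(eqow) = {whwh, zrzt}.
N(wwxz) = {ztzv, pbez}, |N(wwxz)| = 2.
Vertex hbko has 2 neighbors: cjvc, ptpi.
N(ztzv) = {wwxz, ojek}, |N(ztzv)| = 2.
G on 75 vertices is 2-regular; the odd cycle C_{75}.
A has 38 distinct eigenvalues ≈ [2.0, 1.993, 1.972, 1.9372, 1.8888, 1.8271, 1.7526, 1.6658, 1.5674, 1.4579, 1.3383, 1.2092, 1.0717, 0.9266, 0.775, 0.618, 0.4567, 0.2922, 0.1256, -0.0419, -0.2091, -0.3748, -0.5378, -0.6971, -0.8516, -1.0, -1.1414, -1.2748, -1.3993, -1.514, -1.618, -1.7107, -1.7914, -1.8596, -1.9146, -1.9563, -1.9842, -1.9982].
ϑ = −N·λ_min/(λ_max−λ_min) = −75·(-2*cos(pi/75))/(2−(-2*cos(pi/75))) = 75*cos(pi/75)/(cos(pi/75) + 1).
Numerically 37.483546.
Lovász sandwich 37 ≤ 75*cos(pi/75)/(cos(pi/75) + 1) ≤ 38: both strict.

75*cos(pi/75)/(cos(pi/75) + 1)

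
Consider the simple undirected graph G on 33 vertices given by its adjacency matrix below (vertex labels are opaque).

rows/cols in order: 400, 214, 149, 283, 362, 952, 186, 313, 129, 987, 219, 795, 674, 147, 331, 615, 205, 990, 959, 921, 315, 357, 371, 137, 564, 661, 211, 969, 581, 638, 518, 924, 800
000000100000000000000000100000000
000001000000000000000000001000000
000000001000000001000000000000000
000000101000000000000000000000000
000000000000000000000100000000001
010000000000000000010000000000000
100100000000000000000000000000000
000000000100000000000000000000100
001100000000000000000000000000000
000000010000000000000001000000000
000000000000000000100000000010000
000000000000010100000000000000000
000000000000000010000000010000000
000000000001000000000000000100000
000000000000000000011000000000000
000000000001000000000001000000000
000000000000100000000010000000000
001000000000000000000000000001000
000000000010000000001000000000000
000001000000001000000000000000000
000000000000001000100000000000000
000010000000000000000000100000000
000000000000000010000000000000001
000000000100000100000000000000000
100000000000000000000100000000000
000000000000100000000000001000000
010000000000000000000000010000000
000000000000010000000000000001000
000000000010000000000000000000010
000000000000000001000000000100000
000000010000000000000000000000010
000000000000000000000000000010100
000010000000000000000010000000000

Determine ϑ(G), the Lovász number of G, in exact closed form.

33*cos(pi/33)/(cos(pi/33) + 1)

N(147) = {795, 969}, |N(147)| = 2.
deg(186) = 2; N(186) = {400, 283}.
Vertex 331 has 2 neighbors: 921, 315.
deg(959) = 2; N(959) = {219, 315}.
Regular of degree 2 on 33 vertices: the odd cycle C_{33}.
spec(A) ≈ [2.0, 1.96386, 1.85674, 1.68251, 1.44747, 1.16011, 0.83083, 0.47152, 0.09516, -0.28463, -0.65414, -1.0, -1.30972, -1.57211, -1.77767, -1.91899, -1.99094] (distinct, 5 d.p.).
With N=33: ϑ(G) = 33·(-(-1)*2*cos(pi/33))/(2−(-2*cos(pi/33))) = 33*cos(pi/33)/(cos(pi/33) + 1).
= 16.462559… (decimal).
Sandwich: α(G)=16 ≤ ϑ(G)=33*cos(pi/33)/(cos(pi/33) + 1) ≤ χ(Ḡ)=17 (both strict).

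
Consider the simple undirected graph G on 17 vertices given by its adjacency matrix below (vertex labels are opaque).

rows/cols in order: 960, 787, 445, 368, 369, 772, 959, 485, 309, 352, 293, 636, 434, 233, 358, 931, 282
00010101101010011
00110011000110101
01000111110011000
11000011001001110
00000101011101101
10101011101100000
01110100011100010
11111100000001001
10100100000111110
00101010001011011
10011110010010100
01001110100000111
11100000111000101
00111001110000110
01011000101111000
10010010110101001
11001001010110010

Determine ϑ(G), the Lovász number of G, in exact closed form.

sqrt(17)

Vertex 931 has 8 neighbors: 960, 368, 959, 309, 352, 636, 233, 282.
Vertex 282 has 8 neighbors: 960, 787, 369, 485, 352, 636, 434, 931.
deg(434) = 8; N(434) = {960, 787, 445, 309, 352, 293, 358, 282}.
Vertex 369 has 8 neighbors: 772, 485, 352, 293, 636, 233, 358, 282.
deg(v) = 8 for all v (|V|=17); SR(17,8,3,4) — a Paley graph.
Distinct eigenvalues (to 3 d.p.): [8.0, 1.562, -2.562].
λ_max=8, λ_min=-sqrt(17)/2 - 1/2; ϑ = −17·λ_min/(λ_max−λ_min) = sqrt(17).
ϑ(G) ≈ 4.12310563.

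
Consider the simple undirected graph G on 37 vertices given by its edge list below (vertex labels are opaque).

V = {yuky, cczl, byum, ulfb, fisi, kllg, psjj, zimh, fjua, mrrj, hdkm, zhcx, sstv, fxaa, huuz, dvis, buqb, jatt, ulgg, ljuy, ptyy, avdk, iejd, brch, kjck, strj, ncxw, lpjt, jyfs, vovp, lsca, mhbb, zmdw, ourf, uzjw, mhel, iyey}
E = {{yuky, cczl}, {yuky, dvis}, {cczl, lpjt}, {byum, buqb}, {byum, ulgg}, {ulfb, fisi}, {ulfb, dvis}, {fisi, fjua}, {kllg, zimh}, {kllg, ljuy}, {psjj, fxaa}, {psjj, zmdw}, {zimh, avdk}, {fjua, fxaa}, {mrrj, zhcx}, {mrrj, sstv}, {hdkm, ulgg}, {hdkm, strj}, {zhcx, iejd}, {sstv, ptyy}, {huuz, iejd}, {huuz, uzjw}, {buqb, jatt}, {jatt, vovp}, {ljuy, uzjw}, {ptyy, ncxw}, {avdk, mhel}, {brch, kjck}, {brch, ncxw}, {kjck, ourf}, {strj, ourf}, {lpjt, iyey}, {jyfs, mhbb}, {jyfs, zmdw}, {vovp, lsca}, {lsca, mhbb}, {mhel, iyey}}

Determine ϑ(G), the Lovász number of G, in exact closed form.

Vertex iyey has 2 neighbors: lpjt, mhel.
N(yuky) = {cczl, dvis}, |N(yuky)| = 2.
deg(zhcx) = 2; N(zhcx) = {mrrj, iejd}.
Vertex jatt has 2 neighbors: buqb, vovp.
2-regular, N=37; this is C_{37}, the 37-cycle.
The 19 distinct eigenvalues: [2.0, 1.971232, 1.885755, 1.746028, 1.556072, 1.321349, 1.048615, 0.745713, 0.421359, 0.084882, -0.254036, -0.585646, -0.900407, -1.189266, -1.443912, -1.657019, -1.822457, -1.935466, -1.992795].
Lovász (edge-transitive): ϑ = −37·(-2*cos(pi/37))/((2)−(-2*cos(pi/37))) = 37*cos(pi/37)/(cos(pi/37) + 1).
= 18.46662… (decimal).
Sandwich: α(G)=18 ≤ ϑ(G)=37*cos(pi/37)/(cos(pi/37) + 1) ≤ χ(Ḡ)=19 (both strict).

37*cos(pi/37)/(cos(pi/37) + 1)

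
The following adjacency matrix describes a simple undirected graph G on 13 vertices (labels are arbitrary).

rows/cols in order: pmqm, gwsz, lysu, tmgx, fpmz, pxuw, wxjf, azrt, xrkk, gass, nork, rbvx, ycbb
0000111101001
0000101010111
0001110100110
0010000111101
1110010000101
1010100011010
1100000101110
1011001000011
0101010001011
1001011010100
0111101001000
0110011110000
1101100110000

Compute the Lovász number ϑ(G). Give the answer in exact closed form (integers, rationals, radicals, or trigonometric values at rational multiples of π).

Vertex fpmz has 6 neighbors: pmqm, gwsz, lysu, pxuw, nork, ycbb.
Vertex nork has 6 neighbors: gwsz, lysu, tmgx, fpmz, wxjf, gass.
N(wxjf) = {pmqm, gwsz, azrt, gass, nork, rbvx}, |N(wxjf)| = 6.
N(gwsz) = {fpmz, wxjf, xrkk, nork, rbvx, ycbb}, |N(gwsz)| = 6.
13-vertex 6-regular graph: SR(13,6,2,3) — a Paley graph.
spec(A) ≈ [6.0, 1.3028, -2.3028] (distinct, 4 d.p.).
Lovász: ϑ = −13(-sqrt(13)/2 - 1/2)/(6+-(-sqrt(13)/2 - 1/2)) = sqrt(13).
≈ 3.605551 (to 6 d.p.).

sqrt(13)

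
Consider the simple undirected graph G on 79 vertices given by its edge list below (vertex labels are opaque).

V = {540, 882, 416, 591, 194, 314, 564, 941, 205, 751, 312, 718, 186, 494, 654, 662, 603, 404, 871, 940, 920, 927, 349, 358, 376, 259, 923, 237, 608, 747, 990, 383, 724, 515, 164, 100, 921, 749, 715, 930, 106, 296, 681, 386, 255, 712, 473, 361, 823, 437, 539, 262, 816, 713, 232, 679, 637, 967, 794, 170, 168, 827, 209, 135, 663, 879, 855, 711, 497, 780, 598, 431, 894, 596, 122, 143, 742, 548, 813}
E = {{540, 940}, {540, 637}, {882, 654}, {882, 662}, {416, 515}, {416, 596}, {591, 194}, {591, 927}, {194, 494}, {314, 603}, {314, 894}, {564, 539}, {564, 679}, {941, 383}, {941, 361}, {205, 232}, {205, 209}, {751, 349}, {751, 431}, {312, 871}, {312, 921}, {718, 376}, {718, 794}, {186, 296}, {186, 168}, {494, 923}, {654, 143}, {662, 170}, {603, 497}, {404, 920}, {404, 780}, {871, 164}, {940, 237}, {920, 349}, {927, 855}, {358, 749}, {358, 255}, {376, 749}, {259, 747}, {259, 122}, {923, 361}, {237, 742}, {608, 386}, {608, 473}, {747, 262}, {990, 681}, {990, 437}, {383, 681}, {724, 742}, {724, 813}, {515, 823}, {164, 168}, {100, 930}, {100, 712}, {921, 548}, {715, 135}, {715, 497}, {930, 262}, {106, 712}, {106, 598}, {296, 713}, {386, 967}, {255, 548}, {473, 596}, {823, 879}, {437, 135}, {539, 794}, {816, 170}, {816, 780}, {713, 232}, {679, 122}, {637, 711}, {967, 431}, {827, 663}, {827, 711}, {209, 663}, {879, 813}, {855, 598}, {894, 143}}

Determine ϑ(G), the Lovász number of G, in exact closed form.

Vertex 259 has 2 neighbors: 747, 122.
N(349) = {751, 920}, |N(349)| = 2.
Vertex 314 has 2 neighbors: 603, 894.
deg(718) = 2; N(718) = {376, 794}.
2-regular, N=79; the odd cycle C_{79}.
A has 40 distinct eigenvalues ≈ [2.0, 1.99368, 1.97475, 1.94334, 1.89964, 1.84393, 1.77657, 1.69797, 1.60863, 1.50913, 1.40008, 1.28219, 1.15618, 1.02287, 0.88309, 0.73773, 0.5877, 0.43396, 0.27747, 0.11923, -0.03976, -0.19851, -0.356, -0.51123, -0.66324, -0.81105, -0.95374, -1.09039, -1.22015, -1.3422, -1.45576, -1.56011, -1.65461, -1.73864, -1.81168, -1.87327, -1.92301, -1.96059, -1.98578, -1.99842].
−79·(-2*cos(pi/79)) / ((2)−(-2*cos(pi/79))) = 79*cos(pi/79)/(cos(pi/79) + 1) = ϑ(G).
= 39.484379420… (decimal).
Check 39 ≤ 79*cos(pi/79)/(cos(pi/79) + 1) ≤ 40: both strict.

79*cos(pi/79)/(cos(pi/79) + 1)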